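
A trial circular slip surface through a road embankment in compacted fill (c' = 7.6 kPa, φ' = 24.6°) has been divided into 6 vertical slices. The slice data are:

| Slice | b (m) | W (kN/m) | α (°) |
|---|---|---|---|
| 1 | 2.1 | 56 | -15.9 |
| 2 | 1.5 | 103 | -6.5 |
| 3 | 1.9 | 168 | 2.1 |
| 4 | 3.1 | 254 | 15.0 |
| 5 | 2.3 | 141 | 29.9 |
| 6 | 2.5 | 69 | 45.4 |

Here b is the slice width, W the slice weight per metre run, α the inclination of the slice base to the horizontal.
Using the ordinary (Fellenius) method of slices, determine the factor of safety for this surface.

FS = 2.76

Ordinary method of slices: FS = Σ[c'·Δl_i + (W_i cosα_i)·tanφ'] / Σ W_i sinα_i, with Δl_i = b_i / cosα_i.
Slice 1: Δl = 2.1/cos(-15.9°) = 2.184 m; N'_1 = 56·cos(-15.9°) = 53.9; c'Δl = 16.59; W sinα = -15.3
Slice 2: Δl = 1.5/cos(-6.5°) = 1.510 m; N'_2 = 103·cos(-6.5°) = 102.3; c'Δl = 11.47; W sinα = -11.7
Slice 3: Δl = 1.9/cos2.1° = 1.901 m; N'_3 = 168·cos2.1° = 167.9; c'Δl = 14.45; W sinα = 6.2
Slice 4: Δl = 3.1/cos15.0° = 3.209 m; N'_4 = 254·cos15.0° = 245.3; c'Δl = 24.39; W sinα = 65.7
Slice 5: Δl = 2.3/cos29.9° = 2.653 m; N'_5 = 141·cos29.9° = 122.2; c'Δl = 20.16; W sinα = 70.3
Slice 6: Δl = 2.5/cos45.4° = 3.560 m; N'_6 = 69·cos45.4° = 48.4; c'Δl = 27.06; W sinα = 49.1
Σc'Δl = 114.1 kN/m; ΣN' = 740.1 kN/m; ΣW sinα = 164.3 kN/m
Resisting = 114.1 + 740.1·tan24.6° = 114.1 + 338.8 = 453.0 kN/m
FS = 453.0 / 164.3 = 2.757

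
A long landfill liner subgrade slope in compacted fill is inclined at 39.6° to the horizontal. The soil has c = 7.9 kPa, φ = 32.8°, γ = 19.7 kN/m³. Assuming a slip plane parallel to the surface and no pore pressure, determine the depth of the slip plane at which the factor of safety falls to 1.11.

Setting FS = 1.11 in FS = [c + γz cos²β tanφ] / [γz sinβ cosβ] and solving for z:
z = c / [γ cosβ (FS·sinβ − cosβ·tanφ)]
  = 7.9 / [19.7·cos39.6°·(1.11·sin39.6° − cos39.6°·tan32.8°)]
  = 7.9 / [19.7·0.7705·(1.11·0.6374 − 0.7705·0.6445)]
  = 7.9 / 3.2025 = 2.467 m

z = 2.47 m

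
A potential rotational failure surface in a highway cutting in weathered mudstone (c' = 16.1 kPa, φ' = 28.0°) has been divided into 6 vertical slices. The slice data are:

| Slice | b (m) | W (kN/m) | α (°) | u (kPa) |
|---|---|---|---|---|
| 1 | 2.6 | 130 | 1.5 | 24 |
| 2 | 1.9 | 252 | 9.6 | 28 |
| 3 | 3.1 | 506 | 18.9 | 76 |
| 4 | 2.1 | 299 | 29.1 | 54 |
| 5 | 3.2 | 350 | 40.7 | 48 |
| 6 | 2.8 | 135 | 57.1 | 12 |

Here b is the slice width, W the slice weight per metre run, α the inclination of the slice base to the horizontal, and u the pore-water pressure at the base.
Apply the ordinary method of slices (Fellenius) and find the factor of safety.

FS = 0.99

Ordinary method of slices: FS = Σ[c'·Δl_i + (W_i cosα_i − u_i·Δl_i)·tanφ'] / Σ W_i sinα_i, with Δl_i = b_i / cosα_i.
Slice 1: Δl = 2.6/cos1.5° = 2.601 m; N'_1 = 130·cos1.5° − 24·2.601 = 67.5; c'Δl = 41.87; W sinα = 3.4
Slice 2: Δl = 1.9/cos9.6° = 1.927 m; N'_2 = 252·cos9.6° − 28·1.927 = 194.5; c'Δl = 31.02; W sinα = 42.0
Slice 3: Δl = 3.1/cos18.9° = 3.277 m; N'_3 = 506·cos18.9° − 76·3.277 = 229.7; c'Δl = 52.75; W sinα = 163.9
Slice 4: Δl = 2.1/cos29.1° = 2.403 m; N'_4 = 299·cos29.1° − 54·2.403 = 131.5; c'Δl = 38.69; W sinα = 145.4
Slice 5: Δl = 3.2/cos40.7° = 4.221 m; N'_5 = 350·cos40.7° − 48·4.221 = 62.7; c'Δl = 67.96; W sinα = 228.2
Slice 6: Δl = 2.8/cos57.1° = 5.155 m; N'_6 = 135·cos57.1° − 12·5.155 = 11.5; c'Δl = 82.99; W sinα = 113.3
Σc'Δl = 315.3 kN/m; ΣN' = 697.4 kN/m; ΣW sinα = 696.3 kN/m
Resisting = 315.3 + 697.4·tan28.0° = 315.3 + 370.8 = 686.1 kN/m
FS = 686.1 / 696.3 = 0.985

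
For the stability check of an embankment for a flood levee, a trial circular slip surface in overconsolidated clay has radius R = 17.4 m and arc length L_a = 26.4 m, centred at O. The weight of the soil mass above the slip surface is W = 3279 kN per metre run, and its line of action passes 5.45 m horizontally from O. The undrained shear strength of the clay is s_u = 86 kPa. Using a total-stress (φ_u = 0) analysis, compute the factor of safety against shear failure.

Taking moments about the centre O, the resisting moment is provided by the undrained shear strength acting along the arc:
M_R = s_u·L_a·R = 86·26.40·17.4 = 39505.0 kN·m/m
M_D = W·d = 3279·5.45 = 17870.5 kN·m/m
FS = M_R / M_D = 39505.0 / 17870.5 = 2.211

FS = 2.21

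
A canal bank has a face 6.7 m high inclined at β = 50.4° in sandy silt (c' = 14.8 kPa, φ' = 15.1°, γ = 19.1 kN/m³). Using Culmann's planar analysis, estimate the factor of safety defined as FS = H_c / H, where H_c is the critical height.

FS = 1.87

H_c = (4c'/γ) · sinβ cosφ' / [1 − cos(β − φ')]
    = (4·14.8/19.1) · sin50.4°·cos15.1° / [1 − cos35.3°]
    = 3.099 · 0.7439 / 0.1839 = 12.54 m
FS = H_c / H = 12.54 / 6.7 = 1.872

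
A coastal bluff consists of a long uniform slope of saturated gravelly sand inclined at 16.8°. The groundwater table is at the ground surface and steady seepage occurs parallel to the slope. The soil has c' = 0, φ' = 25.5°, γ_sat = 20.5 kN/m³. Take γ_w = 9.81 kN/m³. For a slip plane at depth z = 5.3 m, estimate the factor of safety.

FS = 0.82

With seepage parallel to the slope and the water table at the surface, the effective normal stress on the slip plane uses the buoyant unit weight γ' = γ_sat − γ_w while the driving shear stress uses γ_sat:
FS = [c' + γ' z cos²β tanφ'] / [γ_sat z sinβ cosβ]
(For c' = 0 this reduces to FS = (γ'/γ_sat)·tanφ'/tanβ.)
γ' = 20.5 − 9.81 = 10.69 kN/m³
Numerator = 0.0 + 10.69·5.3·cos²16.8°·tan25.5° = 0.0 + 10.69·5.3·0.9165·0.4770 = 24.766 kPa
Denominator = 20.5·5.3·sin16.8°·cos16.8° = 20.5·5.3·0.2890·0.9573 = 30.063 kPa
FS = 24.766 / 30.063 = 0.824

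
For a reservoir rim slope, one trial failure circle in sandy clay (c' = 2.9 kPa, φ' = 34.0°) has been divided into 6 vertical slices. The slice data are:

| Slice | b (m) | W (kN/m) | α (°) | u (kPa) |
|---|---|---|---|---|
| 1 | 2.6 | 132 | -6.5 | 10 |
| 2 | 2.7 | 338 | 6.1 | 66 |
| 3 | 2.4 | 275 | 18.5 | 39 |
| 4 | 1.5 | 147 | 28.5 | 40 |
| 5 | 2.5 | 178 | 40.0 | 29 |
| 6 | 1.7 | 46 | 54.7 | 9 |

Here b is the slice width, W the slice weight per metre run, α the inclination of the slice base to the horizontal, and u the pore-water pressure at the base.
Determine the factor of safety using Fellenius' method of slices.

Ordinary method of slices: FS = Σ[c'·Δl_i + (W_i cosα_i − u_i·Δl_i)·tanφ'] / Σ W_i sinα_i, with Δl_i = b_i / cosα_i.
Slice 1: Δl = 2.6/cos(-6.5°) = 2.617 m; N'_1 = 132·cos(-6.5°) − 10·2.617 = 105.0; c'Δl = 7.59; W sinα = -14.9
Slice 2: Δl = 2.7/cos6.1° = 2.715 m; N'_2 = 338·cos6.1° − 66·2.715 = 156.9; c'Δl = 7.87; W sinα = 35.9
Slice 3: Δl = 2.4/cos18.5° = 2.531 m; N'_3 = 275·cos18.5° − 39·2.531 = 162.1; c'Δl = 7.34; W sinα = 87.3
Slice 4: Δl = 1.5/cos28.5° = 1.707 m; N'_4 = 147·cos28.5° − 40·1.707 = 60.9; c'Δl = 4.95; W sinα = 70.1
Slice 5: Δl = 2.5/cos40.0° = 3.264 m; N'_5 = 178·cos40.0° − 29·3.264 = 41.7; c'Δl = 9.46; W sinα = 114.4
Slice 6: Δl = 1.7/cos54.7° = 2.942 m; N'_6 = 46·cos54.7° − 9·2.942 = 0.1; c'Δl = 8.53; W sinα = 37.5
Σc'Δl = 45.7 kN/m; ΣN' = 526.7 kN/m; ΣW sinα = 330.3 kN/m
Resisting = 45.7 + 526.7·tan34.0° = 45.7 + 355.2 = 401.0 kN/m
FS = 401.0 / 330.3 = 1.214

FS = 1.21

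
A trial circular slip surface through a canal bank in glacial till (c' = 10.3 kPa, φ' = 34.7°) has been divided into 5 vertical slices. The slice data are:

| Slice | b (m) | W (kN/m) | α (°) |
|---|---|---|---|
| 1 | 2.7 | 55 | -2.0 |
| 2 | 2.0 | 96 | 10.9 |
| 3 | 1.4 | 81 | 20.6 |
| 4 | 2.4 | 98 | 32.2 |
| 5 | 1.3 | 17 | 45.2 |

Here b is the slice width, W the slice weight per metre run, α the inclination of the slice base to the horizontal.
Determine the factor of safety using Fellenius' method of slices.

FS = 3.06

Ordinary method of slices: FS = Σ[c'·Δl_i + (W_i cosα_i)·tanφ'] / Σ W_i sinα_i, with Δl_i = b_i / cosα_i.
Slice 1: Δl = 2.7/cos(-2.0°) = 2.702 m; N'_1 = 55·cos(-2.0°) = 55.0; c'Δl = 27.83; W sinα = -1.9
Slice 2: Δl = 2.0/cos10.9° = 2.037 m; N'_2 = 96·cos10.9° = 94.3; c'Δl = 20.98; W sinα = 18.2
Slice 3: Δl = 1.4/cos20.6° = 1.496 m; N'_3 = 81·cos20.6° = 75.8; c'Δl = 15.41; W sinα = 28.5
Slice 4: Δl = 2.4/cos32.2° = 2.836 m; N'_4 = 98·cos32.2° = 82.9; c'Δl = 29.21; W sinα = 52.2
Slice 5: Δl = 1.3/cos45.2° = 1.845 m; N'_5 = 17·cos45.2° = 12.0; c'Δl = 19.00; W sinα = 12.1
Σc'Δl = 112.4 kN/m; ΣN' = 320.0 kN/m; ΣW sinα = 109.0 kN/m
Resisting = 112.4 + 320.0·tan34.7° = 112.4 + 221.6 = 334.0 kN/m
FS = 334.0 / 109.0 = 3.064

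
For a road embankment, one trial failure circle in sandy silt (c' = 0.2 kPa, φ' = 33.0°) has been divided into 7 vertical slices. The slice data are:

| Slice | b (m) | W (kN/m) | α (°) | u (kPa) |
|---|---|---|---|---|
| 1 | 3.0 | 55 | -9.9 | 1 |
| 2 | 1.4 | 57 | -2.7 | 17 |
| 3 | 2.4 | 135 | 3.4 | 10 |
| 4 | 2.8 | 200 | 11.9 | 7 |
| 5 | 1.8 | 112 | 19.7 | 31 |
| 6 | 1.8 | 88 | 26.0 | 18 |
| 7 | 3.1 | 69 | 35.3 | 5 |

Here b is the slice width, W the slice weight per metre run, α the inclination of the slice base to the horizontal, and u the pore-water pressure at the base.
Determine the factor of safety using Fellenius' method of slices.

Ordinary method of slices: FS = Σ[c'·Δl_i + (W_i cosα_i − u_i·Δl_i)·tanφ'] / Σ W_i sinα_i, with Δl_i = b_i / cosα_i.
Slice 1: Δl = 3.0/cos(-9.9°) = 3.045 m; N'_1 = 55·cos(-9.9°) − 1·3.045 = 51.1; c'Δl = 0.61; W sinα = -9.5
Slice 2: Δl = 1.4/cos(-2.7°) = 1.402 m; N'_2 = 57·cos(-2.7°) − 17·1.402 = 33.1; c'Δl = 0.28; W sinα = -2.7
Slice 3: Δl = 2.4/cos3.4° = 2.404 m; N'_3 = 135·cos3.4° − 10·2.404 = 110.7; c'Δl = 0.48; W sinα = 8.0
Slice 4: Δl = 2.8/cos11.9° = 2.861 m; N'_4 = 200·cos11.9° − 7·2.861 = 175.7; c'Δl = 0.57; W sinα = 41.2
Slice 5: Δl = 1.8/cos19.7° = 1.912 m; N'_5 = 112·cos19.7° − 31·1.912 = 46.2; c'Δl = 0.38; W sinα = 37.8
Slice 6: Δl = 1.8/cos26.0° = 2.003 m; N'_6 = 88·cos26.0° − 18·2.003 = 43.0; c'Δl = 0.40; W sinα = 38.6
Slice 7: Δl = 3.1/cos35.3° = 3.798 m; N'_7 = 69·cos35.3° − 5·3.798 = 37.3; c'Δl = 0.76; W sinα = 39.9
Σc'Δl = 3.5 kN/m; ΣN' = 497.2 kN/m; ΣW sinα = 153.3 kN/m
Resisting = 3.5 + 497.2·tan33.0° = 3.5 + 322.9 = 326.4 kN/m
FS = 326.4 / 153.3 = 2.129

FS = 2.13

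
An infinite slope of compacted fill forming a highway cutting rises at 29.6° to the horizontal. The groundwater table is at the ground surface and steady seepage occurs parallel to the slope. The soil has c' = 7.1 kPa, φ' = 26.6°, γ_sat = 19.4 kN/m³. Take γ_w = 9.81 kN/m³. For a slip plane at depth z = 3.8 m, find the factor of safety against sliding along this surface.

With seepage parallel to the slope and the water table at the surface, the effective normal stress on the slip plane uses the buoyant unit weight γ' = γ_sat − γ_w while the driving shear stress uses γ_sat:
FS = [c' + γ' z cos²β tanφ'] / [γ_sat z sinβ cosβ]
γ' = 19.4 − 9.81 = 9.59 kN/m³
Numerator = 7.1 + 9.59·3.8·cos²29.6°·tan26.6° = 7.1 + 9.59·3.8·0.7560·0.5008 = 20.896 kPa
Denominator = 19.4·3.8·sin29.6°·cos29.6° = 19.4·3.8·0.4939·0.8695 = 31.661 kPa
FS = 20.896 / 31.661 = 0.660

FS = 0.66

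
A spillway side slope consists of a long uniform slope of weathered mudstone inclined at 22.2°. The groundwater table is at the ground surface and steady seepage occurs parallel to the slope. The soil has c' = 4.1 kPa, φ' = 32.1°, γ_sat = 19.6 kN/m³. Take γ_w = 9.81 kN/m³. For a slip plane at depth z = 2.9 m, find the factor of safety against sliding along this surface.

With seepage parallel to the slope and the water table at the surface, the effective normal stress on the slip plane uses the buoyant unit weight γ' = γ_sat − γ_w while the driving shear stress uses γ_sat:
FS = [c' + γ' z cos²β tanφ'] / [γ_sat z sinβ cosβ]
γ' = 19.6 − 9.81 = 9.79 kN/m³
Numerator = 4.1 + 9.79·2.9·cos²22.2°·tan32.1° = 4.1 + 9.79·2.9·0.8572·0.6273 = 19.367 kPa
Denominator = 19.6·2.9·sin22.2°·cos22.2° = 19.6·2.9·0.3778·0.9259 = 19.884 kPa
FS = 19.367 / 19.884 = 0.974

FS = 0.97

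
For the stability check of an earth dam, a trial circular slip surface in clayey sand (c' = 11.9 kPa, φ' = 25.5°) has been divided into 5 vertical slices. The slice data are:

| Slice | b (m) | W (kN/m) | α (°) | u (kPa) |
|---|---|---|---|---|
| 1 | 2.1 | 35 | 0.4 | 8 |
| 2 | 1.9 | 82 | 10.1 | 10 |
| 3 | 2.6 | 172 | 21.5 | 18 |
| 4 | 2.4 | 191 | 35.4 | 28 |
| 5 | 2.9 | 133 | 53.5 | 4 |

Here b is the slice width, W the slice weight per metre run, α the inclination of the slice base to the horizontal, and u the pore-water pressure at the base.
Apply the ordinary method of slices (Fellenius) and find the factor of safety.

FS = 1.11

Ordinary method of slices: FS = Σ[c'·Δl_i + (W_i cosα_i − u_i·Δl_i)·tanφ'] / Σ W_i sinα_i, with Δl_i = b_i / cosα_i.
Slice 1: Δl = 2.1/cos0.4° = 2.100 m; N'_1 = 35·cos0.4° − 8·2.100 = 18.2; c'Δl = 24.99; W sinα = 0.2
Slice 2: Δl = 1.9/cos10.1° = 1.930 m; N'_2 = 82·cos10.1° − 10·1.930 = 61.4; c'Δl = 22.97; W sinα = 14.4
Slice 3: Δl = 2.6/cos21.5° = 2.794 m; N'_3 = 172·cos21.5° − 18·2.794 = 109.7; c'Δl = 33.25; W sinα = 63.0
Slice 4: Δl = 2.4/cos35.4° = 2.944 m; N'_4 = 191·cos35.4° − 28·2.944 = 73.2; c'Δl = 35.04; W sinα = 110.6
Slice 5: Δl = 2.9/cos53.5° = 4.875 m; N'_5 = 133·cos53.5° − 4·4.875 = 59.6; c'Δl = 58.02; W sinα = 106.9
Σc'Δl = 174.3 kN/m; ΣN' = 322.2 kN/m; ΣW sinα = 295.2 kN/m
Resisting = 174.3 + 322.2·tan25.5° = 174.3 + 153.7 = 328.0 kN/m
FS = 328.0 / 295.2 = 1.111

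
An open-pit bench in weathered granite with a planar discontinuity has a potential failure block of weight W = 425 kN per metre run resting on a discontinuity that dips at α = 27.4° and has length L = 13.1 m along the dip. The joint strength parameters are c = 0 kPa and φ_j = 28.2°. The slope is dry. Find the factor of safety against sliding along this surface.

FS = 1.03

Resolving the block weight along and normal to the plane and applying the Mohr–Coulomb strength on the joint:
N' = W cosα = 425·cos27.4° = 377.3 kN/m
Driving force T = W sinα = 425·sin27.4° = 195.6 kN/m
Resisting force R = c·L + N'·tanφ_j = 0·13.1 + 377.3·tan28.2° = 0.0 + 202.3 = 202.3 kN/m
FS = R / T = 202.3 / 195.6 = 1.034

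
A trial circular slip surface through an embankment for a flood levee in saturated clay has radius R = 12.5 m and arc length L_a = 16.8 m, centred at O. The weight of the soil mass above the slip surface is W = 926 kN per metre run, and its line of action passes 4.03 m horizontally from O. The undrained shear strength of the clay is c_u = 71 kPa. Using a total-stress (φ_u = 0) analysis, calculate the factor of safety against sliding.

Taking moments about the centre O, the resisting moment is provided by the undrained shear strength acting along the arc:
M_R = c_u·L_a·R = 71·16.80·12.5 = 14910.0 kN·m/m
M_D = W·d = 926·4.03 = 3731.8 kN·m/m
FS = M_R / M_D = 14910.0 / 3731.8 = 3.995

FS = 4.00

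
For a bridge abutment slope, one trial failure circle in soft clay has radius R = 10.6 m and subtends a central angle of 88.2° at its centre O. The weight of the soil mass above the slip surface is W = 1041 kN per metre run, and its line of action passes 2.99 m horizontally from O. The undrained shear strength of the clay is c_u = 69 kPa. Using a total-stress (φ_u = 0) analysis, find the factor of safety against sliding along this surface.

FS = 3.83

Taking moments about the centre O, the resisting moment is provided by the undrained shear strength acting along the arc:
Arc length L_a = R·θ = 10.6·(88.2°·π/180) = 10.6·1.5394 = 16.32 m
M_R = c_u·L_a·R = 69·16.32·10.6 = 11934.6 kN·m/m
M_D = W·d = 1041·2.99 = 3112.6 kN·m/m
FS = M_R / M_D = 11934.6 / 3112.6 = 3.834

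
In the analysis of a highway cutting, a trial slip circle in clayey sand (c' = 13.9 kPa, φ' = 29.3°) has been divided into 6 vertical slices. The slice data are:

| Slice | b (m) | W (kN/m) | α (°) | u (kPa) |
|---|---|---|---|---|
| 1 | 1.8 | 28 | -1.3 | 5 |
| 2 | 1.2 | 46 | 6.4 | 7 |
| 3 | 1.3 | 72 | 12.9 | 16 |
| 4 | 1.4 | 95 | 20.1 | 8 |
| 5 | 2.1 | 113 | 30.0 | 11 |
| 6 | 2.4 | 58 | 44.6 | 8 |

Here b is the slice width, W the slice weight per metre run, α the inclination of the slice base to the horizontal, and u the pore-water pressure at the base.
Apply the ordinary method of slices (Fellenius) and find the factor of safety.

FS = 2.07

Ordinary method of slices: FS = Σ[c'·Δl_i + (W_i cosα_i − u_i·Δl_i)·tanφ'] / Σ W_i sinα_i, with Δl_i = b_i / cosα_i.
Slice 1: Δl = 1.8/cos(-1.3°) = 1.800 m; N'_1 = 28·cos(-1.3°) − 5·1.800 = 19.0; c'Δl = 25.03; W sinα = -0.6
Slice 2: Δl = 1.2/cos6.4° = 1.208 m; N'_2 = 46·cos6.4° − 7·1.208 = 37.3; c'Δl = 16.78; W sinα = 5.1
Slice 3: Δl = 1.3/cos12.9° = 1.334 m; N'_3 = 72·cos12.9° − 16·1.334 = 48.8; c'Δl = 18.54; W sinα = 16.1
Slice 4: Δl = 1.4/cos20.1° = 1.491 m; N'_4 = 95·cos20.1° − 8·1.491 = 77.3; c'Δl = 20.72; W sinα = 32.6
Slice 5: Δl = 2.1/cos30.0° = 2.425 m; N'_5 = 113·cos30.0° − 11·2.425 = 71.2; c'Δl = 33.71; W sinα = 56.5
Slice 6: Δl = 2.4/cos44.6° = 3.371 m; N'_6 = 58·cos44.6° − 8·3.371 = 14.3; c'Δl = 46.85; W sinα = 40.7
Σc'Δl = 161.6 kN/m; ΣN' = 267.9 kN/m; ΣW sinα = 150.4 kN/m
Resisting = 161.6 + 267.9·tan29.3° = 161.6 + 150.3 = 312.0 kN/m
FS = 312.0 / 150.4 = 2.074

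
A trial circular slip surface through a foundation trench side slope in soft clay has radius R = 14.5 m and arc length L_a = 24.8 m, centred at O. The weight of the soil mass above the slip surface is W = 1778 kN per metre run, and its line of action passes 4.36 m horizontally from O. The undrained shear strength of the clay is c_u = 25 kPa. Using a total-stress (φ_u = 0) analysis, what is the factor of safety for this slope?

Taking moments about the centre O, the resisting moment is provided by the undrained shear strength acting along the arc:
M_R = c_u·L_a·R = 25·24.80·14.5 = 8990.0 kN·m/m
M_D = W·d = 1778·4.36 = 7752.1 kN·m/m
FS = M_R / M_D = 8990.0 / 7752.1 = 1.160

FS = 1.16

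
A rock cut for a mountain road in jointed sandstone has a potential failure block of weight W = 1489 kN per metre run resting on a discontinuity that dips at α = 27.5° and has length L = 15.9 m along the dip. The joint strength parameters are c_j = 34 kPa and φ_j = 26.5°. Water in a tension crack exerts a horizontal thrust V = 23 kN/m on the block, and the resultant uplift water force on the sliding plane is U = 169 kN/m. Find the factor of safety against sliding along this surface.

Resolving the block weight along and normal to the plane and applying the Mohr–Coulomb strength on the joint:
N' = W cosα − U − V sinα = 1489·cos27.5° − 169 − 23·sin27.5° = 1141.1 kN/m
Driving force T = W sinα + V cosα = 1489·sin27.5° + 23·cos27.5° = 707.9 kN/m
Resisting force R = c_j·L + N'·tanφ_j = 34·15.9 + 1141.1·tan26.5° = 540.6 + 569.0 = 1109.6 kN/m
FS = R / T = 1109.6 / 707.9 = 1.567

FS = 1.57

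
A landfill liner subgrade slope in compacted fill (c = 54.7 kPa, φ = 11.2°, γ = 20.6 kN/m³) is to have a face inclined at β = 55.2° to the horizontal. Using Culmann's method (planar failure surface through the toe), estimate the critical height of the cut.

H_c = 30.48 m

Culmann's analysis gives the critical failure plane at α_cr = (β + φ)/2 = (55.2 + 11.2)/2 = 33.2°, and the critical height
H_c = (4c/γ) · sinβ cosφ / [1 − cos(β − φ)]
    = (4·54.7/20.6) · sin55.2°·cos11.2° / [1 − cos(44.0°)]
    = 10.621 · 0.8211·0.9810 / [1 − 0.7193]
    = 10.621 · 0.8055 / 0.2807
    = 30.48 m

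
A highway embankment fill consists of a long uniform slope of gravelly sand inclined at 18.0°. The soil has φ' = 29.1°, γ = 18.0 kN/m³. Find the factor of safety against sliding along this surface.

For a dry cohesionless infinite slope the factor of safety is FS = tanφ' / tanβ.
FS = tan29.1° / tan18.0° = 0.5566 / 0.3249 = 1.713

FS = 1.71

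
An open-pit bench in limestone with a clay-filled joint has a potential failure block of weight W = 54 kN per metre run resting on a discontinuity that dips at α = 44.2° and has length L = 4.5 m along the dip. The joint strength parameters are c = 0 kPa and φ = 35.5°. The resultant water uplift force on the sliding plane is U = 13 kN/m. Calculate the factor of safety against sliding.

Resolving the block weight along and normal to the plane and applying the Mohr–Coulomb strength on the joint:
N' = W cosα − U = 54·cos44.2° − 13 = 25.7 kN/m
Driving force T = W sinα = 54·sin44.2° = 37.6 kN/m
Resisting force R = c·L + N'·tanφ = 0·4.5 + 25.7·tan35.5° = 0.0 + 18.3 = 18.3 kN/m
FS = R / T = 18.3 / 37.6 = 0.487

FS = 0.49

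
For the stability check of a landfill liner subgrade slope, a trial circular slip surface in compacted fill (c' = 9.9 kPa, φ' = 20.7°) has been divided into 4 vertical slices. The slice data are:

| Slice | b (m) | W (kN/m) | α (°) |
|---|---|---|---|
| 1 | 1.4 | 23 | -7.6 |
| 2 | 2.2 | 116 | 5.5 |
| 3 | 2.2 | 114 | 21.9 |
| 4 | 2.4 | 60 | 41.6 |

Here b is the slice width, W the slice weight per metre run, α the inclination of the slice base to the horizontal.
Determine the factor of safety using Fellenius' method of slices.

Ordinary method of slices: FS = Σ[c'·Δl_i + (W_i cosα_i)·tanφ'] / Σ W_i sinα_i, with Δl_i = b_i / cosα_i.
Slice 1: Δl = 1.4/cos(-7.6°) = 1.412 m; N'_1 = 23·cos(-7.6°) = 22.8; c'Δl = 13.98; W sinα = -3.0
Slice 2: Δl = 2.2/cos5.5° = 2.210 m; N'_2 = 116·cos5.5° = 115.5; c'Δl = 21.88; W sinα = 11.1
Slice 3: Δl = 2.2/cos21.9° = 2.371 m; N'_3 = 114·cos21.9° = 105.8; c'Δl = 23.47; W sinα = 42.5
Slice 4: Δl = 2.4/cos41.6° = 3.209 m; N'_4 = 60·cos41.6° = 44.9; c'Δl = 31.77; W sinα = 39.8
Σc'Δl = 91.1 kN/m; ΣN' = 288.9 kN/m; ΣW sinα = 90.4 kN/m
Resisting = 91.1 + 288.9·tan20.7° = 91.1 + 109.2 = 200.3 kN/m
FS = 200.3 / 90.4 = 2.215

FS = 2.21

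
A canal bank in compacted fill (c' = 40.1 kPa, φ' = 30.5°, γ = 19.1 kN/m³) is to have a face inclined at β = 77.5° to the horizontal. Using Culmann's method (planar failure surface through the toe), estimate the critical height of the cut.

H_c = 22.21 m

Culmann's analysis gives the critical failure plane at α_cr = (β + φ')/2 = (77.5 + 30.5)/2 = 54.0°, and the critical height
H_c = (4c'/γ) · sinβ cosφ' / [1 − cos(β − φ')]
    = (4·40.1/19.1) · sin77.5°·cos30.5° / [1 − cos(47.0°)]
    = 8.398 · 0.9763·0.8616 / [1 − 0.6820]
    = 8.398 · 0.8412 / 0.3180
    = 22.21 m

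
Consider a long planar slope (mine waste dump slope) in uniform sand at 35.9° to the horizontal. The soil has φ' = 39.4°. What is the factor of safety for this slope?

FS = 1.13

For a dry cohesionless infinite slope the factor of safety is FS = tanφ' / tanβ.
FS = tan39.4° / tan35.9° = 0.8214 / 0.7239 = 1.135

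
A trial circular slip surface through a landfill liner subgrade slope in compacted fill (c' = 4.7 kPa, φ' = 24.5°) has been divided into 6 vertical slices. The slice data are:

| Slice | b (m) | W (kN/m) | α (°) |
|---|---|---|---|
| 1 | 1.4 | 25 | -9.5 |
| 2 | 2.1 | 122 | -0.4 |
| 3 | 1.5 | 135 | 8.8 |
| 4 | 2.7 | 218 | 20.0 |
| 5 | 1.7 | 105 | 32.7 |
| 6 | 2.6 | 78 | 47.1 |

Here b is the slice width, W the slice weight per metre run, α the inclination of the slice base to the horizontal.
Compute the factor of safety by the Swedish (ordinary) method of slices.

FS = 1.72

Ordinary method of slices: FS = Σ[c'·Δl_i + (W_i cosα_i)·tanφ'] / Σ W_i sinα_i, with Δl_i = b_i / cosα_i.
Slice 1: Δl = 1.4/cos(-9.5°) = 1.419 m; N'_1 = 25·cos(-9.5°) = 24.7; c'Δl = 6.67; W sinα = -4.1
Slice 2: Δl = 2.1/cos(-0.4°) = 2.100 m; N'_2 = 122·cos(-0.4°) = 122.0; c'Δl = 9.87; W sinα = -0.9
Slice 3: Δl = 1.5/cos8.8° = 1.518 m; N'_3 = 135·cos8.8° = 133.4; c'Δl = 7.13; W sinα = 20.7
Slice 4: Δl = 2.7/cos20.0° = 2.873 m; N'_4 = 218·cos20.0° = 204.9; c'Δl = 13.50; W sinα = 74.6
Slice 5: Δl = 1.7/cos32.7° = 2.020 m; N'_5 = 105·cos32.7° = 88.4; c'Δl = 9.49; W sinα = 56.7
Slice 6: Δl = 2.6/cos47.1° = 3.819 m; N'_6 = 78·cos47.1° = 53.1; c'Δl = 17.95; W sinα = 57.1
Σc'Δl = 64.6 kN/m; ΣN' = 626.4 kN/m; ΣW sinα = 204.1 kN/m
Resisting = 64.6 + 626.4·tan24.5° = 64.6 + 285.5 = 350.1 kN/m
FS = 350.1 / 204.1 = 1.715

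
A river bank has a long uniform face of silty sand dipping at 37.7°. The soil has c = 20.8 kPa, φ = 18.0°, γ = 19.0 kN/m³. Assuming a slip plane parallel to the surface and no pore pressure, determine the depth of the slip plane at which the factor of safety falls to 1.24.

Setting FS = 1.24 in FS = [c + γz cos²β tanφ] / [γz sinβ cosβ] and solving for z:
z = c / [γ cosβ (FS·sinβ − cosβ·tanφ)]
  = 20.8 / [19.0·cos37.7°·(1.24·sin37.7° − cos37.7°·tan18.0°)]
  = 20.8 / [19.0·0.7912·(1.24·0.6115 − 0.7912·0.3249)]
  = 20.8 / 7.5348 = 2.761 m

z = 2.76 m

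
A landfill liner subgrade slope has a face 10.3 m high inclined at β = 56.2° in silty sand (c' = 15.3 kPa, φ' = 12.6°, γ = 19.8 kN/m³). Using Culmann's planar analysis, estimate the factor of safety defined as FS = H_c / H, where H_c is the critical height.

H_c = (4c'/γ) · sinβ cosφ' / [1 − cos(β − φ')]
    = (4·15.3/19.8) · sin56.2°·cos12.6° / [1 − cos43.6°]
    = 3.091 · 0.8110 / 0.2758 = 9.09 m
FS = H_c / H = 9.09 / 10.3 = 0.882

FS = 0.88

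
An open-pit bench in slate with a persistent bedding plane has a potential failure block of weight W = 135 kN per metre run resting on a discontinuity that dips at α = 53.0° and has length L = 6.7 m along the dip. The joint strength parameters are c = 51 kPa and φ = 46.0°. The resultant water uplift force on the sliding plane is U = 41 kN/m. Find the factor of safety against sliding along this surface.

Resolving the block weight along and normal to the plane and applying the Mohr–Coulomb strength on the joint:
N' = W cosα − U = 135·cos53.0° − 41 = 40.2 kN/m
Driving force T = W sinα = 135·sin53.0° = 107.8 kN/m
Resisting force R = c·L + N'·tanφ = 51·6.7 + 40.2·tan46.0° = 341.7 + 41.7 = 383.4 kN/m
FS = R / T = 383.4 / 107.8 = 3.556

FS = 3.56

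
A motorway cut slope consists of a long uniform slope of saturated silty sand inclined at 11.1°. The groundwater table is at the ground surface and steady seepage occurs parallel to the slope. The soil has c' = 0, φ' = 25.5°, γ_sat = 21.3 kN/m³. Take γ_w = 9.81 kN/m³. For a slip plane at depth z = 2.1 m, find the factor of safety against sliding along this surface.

FS = 1.31

With seepage parallel to the slope and the water table at the surface, the effective normal stress on the slip plane uses the buoyant unit weight γ' = γ_sat − γ_w while the driving shear stress uses γ_sat:
FS = [c' + γ' z cos²β tanφ'] / [γ_sat z sinβ cosβ]
(For c' = 0 this reduces to FS = (γ'/γ_sat)·tanφ'/tanβ.)
γ' = 21.3 − 9.81 = 11.49 kN/m³
Numerator = 0.0 + 11.49·2.1·cos²11.1°·tan25.5° = 0.0 + 11.49·2.1·0.9629·0.4770 = 11.082 kPa
Denominator = 21.3·2.1·sin11.1°·cos11.1° = 21.3·2.1·0.1925·0.9813 = 8.450 kPa
FS = 11.082 / 8.450 = 1.311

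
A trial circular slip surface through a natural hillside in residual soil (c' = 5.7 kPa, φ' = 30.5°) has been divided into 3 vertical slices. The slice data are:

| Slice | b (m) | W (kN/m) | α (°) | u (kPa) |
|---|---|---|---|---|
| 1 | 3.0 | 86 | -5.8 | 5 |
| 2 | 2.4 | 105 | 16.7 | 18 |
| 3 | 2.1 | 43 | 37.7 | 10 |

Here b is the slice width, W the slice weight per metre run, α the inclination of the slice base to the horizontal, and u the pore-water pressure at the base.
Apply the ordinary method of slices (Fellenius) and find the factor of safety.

Ordinary method of slices: FS = Σ[c'·Δl_i + (W_i cosα_i − u_i·Δl_i)·tanφ'] / Σ W_i sinα_i, with Δl_i = b_i / cosα_i.
Slice 1: Δl = 3.0/cos(-5.8°) = 3.015 m; N'_1 = 86·cos(-5.8°) − 5·3.015 = 70.5; c'Δl = 17.19; W sinα = -8.7
Slice 2: Δl = 2.4/cos16.7° = 2.506 m; N'_2 = 105·cos16.7° − 18·2.506 = 55.5; c'Δl = 14.28; W sinα = 30.2
Slice 3: Δl = 2.1/cos37.7° = 2.654 m; N'_3 = 43·cos37.7° − 10·2.654 = 7.5; c'Δl = 15.13; W sinα = 26.3
Σc'Δl = 46.6 kN/m; ΣN' = 133.4 kN/m; ΣW sinα = 47.8 kN/m
Resisting = 46.6 + 133.4·tan30.5° = 46.6 + 78.6 = 125.2 kN/m
FS = 125.2 / 47.8 = 2.620

FS = 2.62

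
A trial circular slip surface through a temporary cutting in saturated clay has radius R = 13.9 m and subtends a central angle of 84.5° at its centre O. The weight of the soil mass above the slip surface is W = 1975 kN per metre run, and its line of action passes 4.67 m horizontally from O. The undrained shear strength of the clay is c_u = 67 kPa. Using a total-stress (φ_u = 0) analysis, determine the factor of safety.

FS = 2.07

Taking moments about the centre O, the resisting moment is provided by the undrained shear strength acting along the arc:
Arc length L_a = R·θ = 13.9·(84.5°·π/180) = 13.9·1.4748 = 20.50 m
M_R = c_u·L_a·R = 67·20.50·13.9 = 19091.4 kN·m/m
M_D = W·d = 1975·4.67 = 9223.2 kN·m/m
FS = M_R / M_D = 19091.4 / 9223.2 = 2.070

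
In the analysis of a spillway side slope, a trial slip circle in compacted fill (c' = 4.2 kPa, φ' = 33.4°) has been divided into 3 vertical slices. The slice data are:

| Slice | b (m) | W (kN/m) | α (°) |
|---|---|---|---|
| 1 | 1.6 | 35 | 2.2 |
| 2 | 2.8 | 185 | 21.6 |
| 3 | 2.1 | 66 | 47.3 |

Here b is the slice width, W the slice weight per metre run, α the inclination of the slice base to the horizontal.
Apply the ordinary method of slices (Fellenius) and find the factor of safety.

Ordinary method of slices: FS = Σ[c'·Δl_i + (W_i cosα_i)·tanφ'] / Σ W_i sinα_i, with Δl_i = b_i / cosα_i.
Slice 1: Δl = 1.6/cos2.2° = 1.601 m; N'_1 = 35·cos2.2° = 35.0; c'Δl = 6.72; W sinα = 1.3
Slice 2: Δl = 2.8/cos21.6° = 3.011 m; N'_2 = 185·cos21.6° = 172.0; c'Δl = 12.65; W sinα = 68.1
Slice 3: Δl = 2.1/cos47.3° = 3.097 m; N'_3 = 66·cos47.3° = 44.8; c'Δl = 13.01; W sinα = 48.5
Σc'Δl = 32.4 kN/m; ΣN' = 251.7 kN/m; ΣW sinα = 118.0 kN/m
Resisting = 32.4 + 251.7·tan33.4° = 32.4 + 166.0 = 198.4 kN/m
FS = 198.4 / 118.0 = 1.682

FS = 1.68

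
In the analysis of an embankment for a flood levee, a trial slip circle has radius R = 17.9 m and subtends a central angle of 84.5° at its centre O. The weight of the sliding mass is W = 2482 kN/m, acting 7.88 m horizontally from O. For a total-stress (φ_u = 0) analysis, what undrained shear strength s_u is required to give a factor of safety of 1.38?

s_u = 57.1 kPa

FS = s_u·L_a·R / (W·d), so s_u = FS·W·d / (L_a·R).
Arc length L_a = R·θ = 17.9·(84.5°·π/180) = 17.9·1.4748 = 26.40 m
s_u = 1.38·2482·7.88 / (26.40·17.9) = 26990.3 / 472.54 = 57.12 kPa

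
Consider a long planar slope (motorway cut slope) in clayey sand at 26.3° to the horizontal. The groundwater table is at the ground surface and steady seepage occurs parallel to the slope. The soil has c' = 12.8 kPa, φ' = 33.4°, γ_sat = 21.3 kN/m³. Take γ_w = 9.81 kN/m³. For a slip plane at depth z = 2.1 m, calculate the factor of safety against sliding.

FS = 1.44

With seepage parallel to the slope and the water table at the surface, the effective normal stress on the slip plane uses the buoyant unit weight γ' = γ_sat − γ_w while the driving shear stress uses γ_sat:
FS = [c' + γ' z cos²β tanφ'] / [γ_sat z sinβ cosβ]
γ' = 21.3 − 9.81 = 11.49 kN/m³
Numerator = 12.8 + 11.49·2.1·cos²26.3°·tan33.4° = 12.8 + 11.49·2.1·0.8037·0.6594 = 25.587 kPa
Denominator = 21.3·2.1·sin26.3°·cos26.3° = 21.3·2.1·0.4431·0.8965 = 17.767 kPa
FS = 25.587 / 17.767 = 1.440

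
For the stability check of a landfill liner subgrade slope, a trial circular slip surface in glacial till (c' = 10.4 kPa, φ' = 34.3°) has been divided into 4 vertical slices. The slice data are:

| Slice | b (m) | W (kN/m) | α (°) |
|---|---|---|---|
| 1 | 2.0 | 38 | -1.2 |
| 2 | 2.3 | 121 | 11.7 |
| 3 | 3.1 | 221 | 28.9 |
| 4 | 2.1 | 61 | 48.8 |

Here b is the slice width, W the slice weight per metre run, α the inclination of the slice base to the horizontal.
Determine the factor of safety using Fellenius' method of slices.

Ordinary method of slices: FS = Σ[c'·Δl_i + (W_i cosα_i)·tanφ'] / Σ W_i sinα_i, with Δl_i = b_i / cosα_i.
Slice 1: Δl = 2.0/cos(-1.2°) = 2.000 m; N'_1 = 38·cos(-1.2°) = 38.0; c'Δl = 20.80; W sinα = -0.8
Slice 2: Δl = 2.3/cos11.7° = 2.349 m; N'_2 = 121·cos11.7° = 118.5; c'Δl = 24.43; W sinα = 24.5
Slice 3: Δl = 3.1/cos28.9° = 3.541 m; N'_3 = 221·cos28.9° = 193.5; c'Δl = 36.83; W sinα = 106.8
Slice 4: Δl = 2.1/cos48.8° = 3.188 m; N'_4 = 61·cos48.8° = 40.2; c'Δl = 33.16; W sinα = 45.9
Σc'Δl = 115.2 kN/m; ΣN' = 390.1 kN/m; ΣW sinα = 176.4 kN/m
Resisting = 115.2 + 390.1·tan34.3° = 115.2 + 266.1 = 381.3 kN/m
FS = 381.3 / 176.4 = 2.161

FS = 2.16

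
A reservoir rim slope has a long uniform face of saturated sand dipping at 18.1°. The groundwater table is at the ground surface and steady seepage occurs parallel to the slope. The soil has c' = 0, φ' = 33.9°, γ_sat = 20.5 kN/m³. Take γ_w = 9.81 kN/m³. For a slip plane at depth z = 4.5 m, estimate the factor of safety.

FS = 1.07

With seepage parallel to the slope and the water table at the surface, the effective normal stress on the slip plane uses the buoyant unit weight γ' = γ_sat − γ_w while the driving shear stress uses γ_sat:
FS = [c' + γ' z cos²β tanφ'] / [γ_sat z sinβ cosβ]
(For c' = 0 this reduces to FS = (γ'/γ_sat)·tanφ'/tanβ.)
γ' = 20.5 − 9.81 = 10.69 kN/m³
Numerator = 0.0 + 10.69·4.5·cos²18.1°·tan33.9° = 0.0 + 10.69·4.5·0.9035·0.6720 = 29.205 kPa
Denominator = 20.5·4.5·sin18.1°·cos18.1° = 20.5·4.5·0.3107·0.9505 = 27.242 kPa
FS = 29.205 / 27.242 = 1.072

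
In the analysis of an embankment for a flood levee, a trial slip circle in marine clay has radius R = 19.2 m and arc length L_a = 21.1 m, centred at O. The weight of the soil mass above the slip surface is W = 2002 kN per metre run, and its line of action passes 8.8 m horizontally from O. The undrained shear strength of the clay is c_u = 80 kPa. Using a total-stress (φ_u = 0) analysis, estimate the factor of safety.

Taking moments about the centre O, the resisting moment is provided by the undrained shear strength acting along the arc:
M_R = c_u·L_a·R = 80·21.10·19.2 = 32409.6 kN·m/m
M_D = W·d = 2002·8.8 = 17617.6 kN·m/m
FS = M_R / M_D = 32409.6 / 17617.6 = 1.840

FS = 1.84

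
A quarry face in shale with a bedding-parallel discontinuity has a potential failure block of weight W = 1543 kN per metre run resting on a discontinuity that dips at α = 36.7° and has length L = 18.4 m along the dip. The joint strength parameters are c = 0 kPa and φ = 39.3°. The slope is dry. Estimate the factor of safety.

FS = 1.10

Resolving the block weight along and normal to the plane and applying the Mohr–Coulomb strength on the joint:
N' = W cosα = 1543·cos36.7° = 1237.1 kN/m
Driving force T = W sinα = 1543·sin36.7° = 922.1 kN/m
Resisting force R = c·L + N'·tanφ = 0·18.4 + 1237.1·tan39.3° = 0.0 + 1012.6 = 1012.6 kN/m
FS = R / T = 1012.6 / 922.1 = 1.098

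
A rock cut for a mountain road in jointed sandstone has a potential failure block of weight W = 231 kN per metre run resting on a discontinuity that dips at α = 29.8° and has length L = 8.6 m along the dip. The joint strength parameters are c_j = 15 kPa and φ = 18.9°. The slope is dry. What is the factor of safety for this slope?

Resolving the block weight along and normal to the plane and applying the Mohr–Coulomb strength on the joint:
N' = W cosα = 231·cos29.8° = 200.5 kN/m
Driving force T = W sinα = 231·sin29.8° = 114.8 kN/m
Resisting force R = c_j·L + N'·tanφ = 15·8.6 + 200.5·tan18.9° = 129.0 + 68.6 = 197.6 kN/m
FS = R / T = 197.6 / 114.8 = 1.722

FS = 1.72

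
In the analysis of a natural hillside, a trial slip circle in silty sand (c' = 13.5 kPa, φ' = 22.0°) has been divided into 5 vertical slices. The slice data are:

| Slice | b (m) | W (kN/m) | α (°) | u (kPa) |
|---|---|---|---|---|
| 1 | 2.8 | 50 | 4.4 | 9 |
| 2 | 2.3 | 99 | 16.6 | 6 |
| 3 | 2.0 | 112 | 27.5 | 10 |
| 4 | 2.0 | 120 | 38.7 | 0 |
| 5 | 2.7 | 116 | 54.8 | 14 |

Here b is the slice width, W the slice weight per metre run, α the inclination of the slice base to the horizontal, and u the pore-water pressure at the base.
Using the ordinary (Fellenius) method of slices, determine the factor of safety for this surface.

Ordinary method of slices: FS = Σ[c'·Δl_i + (W_i cosα_i − u_i·Δl_i)·tanφ'] / Σ W_i sinα_i, with Δl_i = b_i / cosα_i.
Slice 1: Δl = 2.8/cos4.4° = 2.808 m; N'_1 = 50·cos4.4° − 9·2.808 = 24.6; c'Δl = 37.91; W sinα = 3.8
Slice 2: Δl = 2.3/cos16.6° = 2.400 m; N'_2 = 99·cos16.6° − 6·2.400 = 80.5; c'Δl = 32.40; W sinα = 28.3
Slice 3: Δl = 2.0/cos27.5° = 2.255 m; N'_3 = 112·cos27.5° − 10·2.255 = 76.8; c'Δl = 30.44; W sinα = 51.7
Slice 4: Δl = 2.0/cos38.7° = 2.563 m; N'_4 = 120·cos38.7° − 0·2.563 = 93.7; c'Δl = 34.60; W sinα = 75.0
Slice 5: Δl = 2.7/cos54.8° = 4.684 m; N'_5 = 116·cos54.8° − 14·4.684 = 1.3; c'Δl = 63.23; W sinα = 94.8
Σc'Δl = 198.6 kN/m; ΣN' = 276.8 kN/m; ΣW sinα = 253.7 kN/m
Resisting = 198.6 + 276.8·tan22.0° = 198.6 + 111.8 = 310.4 kN/m
FS = 310.4 / 253.7 = 1.224

FS = 1.22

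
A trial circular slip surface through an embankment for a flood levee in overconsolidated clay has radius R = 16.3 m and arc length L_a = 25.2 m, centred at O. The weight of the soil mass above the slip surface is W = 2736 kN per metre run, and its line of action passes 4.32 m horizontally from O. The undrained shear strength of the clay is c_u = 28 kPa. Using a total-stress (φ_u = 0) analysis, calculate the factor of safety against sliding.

FS = 0.97

Taking moments about the centre O, the resisting moment is provided by the undrained shear strength acting along the arc:
M_R = c_u·L_a·R = 28·25.20·16.3 = 11501.3 kN·m/m
M_D = W·d = 2736·4.32 = 11819.5 kN·m/m
FS = M_R / M_D = 11501.3 / 11819.5 = 0.973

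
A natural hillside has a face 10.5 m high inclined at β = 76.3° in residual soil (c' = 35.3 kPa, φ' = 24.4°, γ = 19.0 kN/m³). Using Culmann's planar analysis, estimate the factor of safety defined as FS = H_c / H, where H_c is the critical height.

FS = 1.64

H_c = (4c'/γ) · sinβ cosφ' / [1 − cos(β − φ')]
    = (4·35.3/19.0) · sin76.3°·cos24.4° / [1 − cos51.9°]
    = 7.432 · 0.8848 / 0.3830 = 17.17 m
FS = H_c / H = 17.17 / 10.5 = 1.635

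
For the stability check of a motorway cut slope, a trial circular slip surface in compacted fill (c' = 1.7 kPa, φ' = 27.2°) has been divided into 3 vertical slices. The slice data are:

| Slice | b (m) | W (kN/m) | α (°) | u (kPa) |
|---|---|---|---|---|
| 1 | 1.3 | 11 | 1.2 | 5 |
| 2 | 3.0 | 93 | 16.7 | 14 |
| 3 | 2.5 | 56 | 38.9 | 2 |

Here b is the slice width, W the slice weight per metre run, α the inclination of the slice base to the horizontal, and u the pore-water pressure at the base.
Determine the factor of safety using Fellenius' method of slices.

FS = 0.93

Ordinary method of slices: FS = Σ[c'·Δl_i + (W_i cosα_i − u_i·Δl_i)·tanφ'] / Σ W_i sinα_i, with Δl_i = b_i / cosα_i.
Slice 1: Δl = 1.3/cos1.2° = 1.300 m; N'_1 = 11·cos1.2° − 5·1.300 = 4.5; c'Δl = 2.21; W sinα = 0.2
Slice 2: Δl = 3.0/cos16.7° = 3.132 m; N'_2 = 93·cos16.7° − 14·3.132 = 45.2; c'Δl = 5.32; W sinα = 26.7
Slice 3: Δl = 2.5/cos38.9° = 3.212 m; N'_3 = 56·cos38.9° − 2·3.212 = 37.2; c'Δl = 5.46; W sinα = 35.2
Σc'Δl = 13.0 kN/m; ΣN' = 86.9 kN/m; ΣW sinα = 62.1 kN/m
Resisting = 13.0 + 86.9·tan27.2° = 13.0 + 44.7 = 57.6 kN/m
FS = 57.6 / 62.1 = 0.928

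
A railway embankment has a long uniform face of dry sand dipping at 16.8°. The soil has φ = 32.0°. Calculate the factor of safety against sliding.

FS = 2.07

For a dry cohesionless infinite slope the factor of safety is FS = tanφ / tanβ.
FS = tan32.0° / tan16.8° = 0.6249 / 0.3019 = 2.070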